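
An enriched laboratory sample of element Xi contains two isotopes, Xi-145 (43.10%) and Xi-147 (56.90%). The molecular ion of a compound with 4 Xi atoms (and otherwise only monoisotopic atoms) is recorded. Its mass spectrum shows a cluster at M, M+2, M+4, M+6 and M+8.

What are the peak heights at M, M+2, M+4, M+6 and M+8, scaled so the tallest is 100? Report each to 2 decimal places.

9.56 : 50.50 : 100.00 : 88.01 : 29.05

Each Xi atom is independently Xi-145 (p = 0.4310) or Xi-147 (q = 0.5690); the cluster is the binomial expansion (p + q)^4.
P(M) = 0.4310^4 = 0.034507
P(M+2) = 4 × 0.4310^3 × 0.5690^1 = 0.182223
P(M+4) = 6 × 0.4310^2 × 0.5690^2 = 0.360853
P(M+6) = 4 × 0.4310^1 × 0.5690^3 = 0.317595
P(M+8) = 0.5690^4 = 0.104821
The M+4 peak is largest (0.360853); scaling to 100 gives 9.56 : 50.50 : 100.00 : 88.01 : 29.05.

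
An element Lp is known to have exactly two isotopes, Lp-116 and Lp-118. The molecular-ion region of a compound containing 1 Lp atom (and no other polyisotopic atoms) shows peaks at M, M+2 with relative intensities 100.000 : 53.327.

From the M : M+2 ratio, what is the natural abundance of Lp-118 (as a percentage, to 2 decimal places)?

Let p = fractional abundance of Lp-116. I(M+2)/I(M) = [C(1,1)·p^0·(1−p)] / p^1 = 1·(1−p)/p = 53.327/100.000 = 0.5333
(1−p)/p = 0.5333/1 = 0.5333  ⇒  p = 1/(1 + 0.5333) = 0.6522
Lp-116: 65.22%, Lp-118: 34.78%.

34.78%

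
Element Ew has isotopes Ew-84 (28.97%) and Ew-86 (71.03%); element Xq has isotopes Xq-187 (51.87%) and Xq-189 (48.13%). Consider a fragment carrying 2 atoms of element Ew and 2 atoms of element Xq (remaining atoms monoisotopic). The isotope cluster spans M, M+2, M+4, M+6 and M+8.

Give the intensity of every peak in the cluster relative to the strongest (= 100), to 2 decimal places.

6.26 : 42.32 : 100.00 : 96.28 : 32.40

Element Ew pattern (n=2): 0.08392609 : 0.41154782 : 0.50452609
Element Xq pattern (n=2): 0.26904969 : 0.49930062 : 0.23164969
Convolve the two distributions (both contribute in 2-u steps):
  M: 0.08392609×0.26904969 = 0.022580
  M+2: 0.08392609×0.49930062 + 0.41154782×0.26904969 = 0.152631
  M+4: 0.08392609×0.23164969 + 0.41154782×0.49930062 + 0.50452609×0.26904969 = 0.360670
  M+6: 0.41154782×0.23164969 + 0.50452609×0.49930062 = 0.347245
  M+8: 0.50452609×0.23164969 = 0.116873
Scale to base peak (0.360670) = 100: 6.26 : 42.32 : 100.00 : 96.28 : 32.40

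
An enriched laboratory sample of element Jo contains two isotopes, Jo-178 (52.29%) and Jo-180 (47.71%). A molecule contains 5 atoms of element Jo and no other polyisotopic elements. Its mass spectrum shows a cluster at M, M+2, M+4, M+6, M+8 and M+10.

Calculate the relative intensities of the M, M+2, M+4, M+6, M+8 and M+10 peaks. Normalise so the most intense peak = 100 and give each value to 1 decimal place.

12.0 : 54.8 : 100.0 : 91.2 : 41.6 : 7.6

The 5 Jo atoms are independent, so intensities follow the terms of (0.5229 + 0.4771)^5.
P(M) = 0.5229^5 = 0.039092
P(M+2) = 5 × 0.5229^4 × 0.4771^1 = 0.178342
P(M+4) = 10 × 0.5229^3 × 0.4771^2 = 0.325443
P(M+6) = 10 × 0.5229^2 × 0.4771^3 = 0.296938
P(M+8) = 5 × 0.5229^1 × 0.4771^4 = 0.135465
P(M+10) = 0.4771^5 = 0.024720
The M+4 peak is largest (0.325443); scaling to 100 gives 12.0 : 54.8 : 100.0 : 91.2 : 41.6 : 7.6.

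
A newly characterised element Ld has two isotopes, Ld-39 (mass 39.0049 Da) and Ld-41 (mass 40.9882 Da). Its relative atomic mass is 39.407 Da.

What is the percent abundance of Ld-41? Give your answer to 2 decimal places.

Writing the weighted mean with unknown fraction x of Ld-39:
39.0049·x + 40.9882·(1 − x) = 39.407
(39.0049 − 40.9882)·x = 39.407 − 40.9882
x = -1.5812 / -1.9833 = 0.79726 → 79.73% Ld-39, 20.27% Ld-41.

20.27%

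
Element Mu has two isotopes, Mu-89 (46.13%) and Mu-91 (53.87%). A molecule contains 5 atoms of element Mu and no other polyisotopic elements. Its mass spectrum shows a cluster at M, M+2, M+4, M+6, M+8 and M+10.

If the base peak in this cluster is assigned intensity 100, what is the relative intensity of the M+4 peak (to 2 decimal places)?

Term probabilities: M 0.0209, M+2 0.1220, M+4 0.2849, M+6 0.3327, M+8 0.1942, M+10 0.0454. Base peak = M+6.
P(M+6) = C(5,3) × 0.4613^2 × 0.5387^3 = 10 × 0.21279769 × 0.1563295 = 0.332666 (base)
P(M+4) = C(5,2) × 0.4613^3 × 0.5387^2 = 10 × 0.09816357 × 0.29019769 = 0.284868
Relative intensity = 0.284868 / 0.332666 × 100 = 85.63

85.63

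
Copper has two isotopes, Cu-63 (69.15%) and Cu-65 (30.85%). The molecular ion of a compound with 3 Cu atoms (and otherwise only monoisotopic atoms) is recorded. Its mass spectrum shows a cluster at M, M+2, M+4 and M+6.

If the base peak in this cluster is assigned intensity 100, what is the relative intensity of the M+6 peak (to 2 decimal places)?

6.63

Term probabilities: M 0.3307, M+2 0.4425, M+4 0.1974, M+6 0.0294. Base peak = M+2.
P(M+2) = C(3,1) × 0.6915^2 × 0.3085^1 = 3 × 0.47817225 × 0.3085 = 0.442548 (base)
P(M+6) = C(3,3) × 0.6915^0 × 0.3085^3 = 1 × 1.0000 × 0.02936064 = 0.029361
Relative intensity = 0.029361 / 0.442548 × 100 = 6.63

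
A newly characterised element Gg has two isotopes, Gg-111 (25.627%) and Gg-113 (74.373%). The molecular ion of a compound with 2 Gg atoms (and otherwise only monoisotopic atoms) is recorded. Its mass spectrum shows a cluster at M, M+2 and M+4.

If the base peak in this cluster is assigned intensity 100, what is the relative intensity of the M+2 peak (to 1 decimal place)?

(0.25627 + 0.74373)^2 gives M 0.0657, M+2 0.3812, M+4 0.5531; the largest is M+4.
P(M+4) = C(2,2) × 0.25627^0 × 0.74373^2 = 1 × 1.0000 × 0.55313431 = 0.553134 (base)
P(M+2) = C(2,1) × 0.25627^1 × 0.74373^1 = 2 × 0.25627 × 0.74373 = 0.381191
Relative intensity = 0.381191 / 0.553134 × 100 = 68.9

68.9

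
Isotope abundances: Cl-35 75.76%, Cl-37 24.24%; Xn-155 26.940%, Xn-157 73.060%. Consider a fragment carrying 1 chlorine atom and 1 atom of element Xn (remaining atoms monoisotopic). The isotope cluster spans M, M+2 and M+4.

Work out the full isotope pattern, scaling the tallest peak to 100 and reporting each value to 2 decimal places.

32.98 : 100.00 : 28.62

Chlorine pattern (n=1): 0.7576 : 0.2424
Element Xn pattern (n=1): 0.2694 : 0.7306
Convolve the two distributions (both contribute in 2-u steps):
  M: 0.7576×0.2694 = 0.204097
  M+2: 0.7576×0.7306 + 0.2424×0.2694 = 0.618805
  M+4: 0.2424×0.7306 = 0.177097
Scale to base peak (0.618805) = 100: 32.98 : 100.00 : 28.62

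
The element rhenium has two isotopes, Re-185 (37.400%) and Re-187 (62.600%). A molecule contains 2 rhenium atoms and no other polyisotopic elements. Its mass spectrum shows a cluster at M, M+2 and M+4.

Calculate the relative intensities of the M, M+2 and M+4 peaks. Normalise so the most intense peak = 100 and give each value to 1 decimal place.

Expanding (0.37400 + 0.62600)^2:
P(M) = 0.37400^2 = 0.139876
P(M+2) = 2 × 0.37400^1 × 0.62600^1 = 0.468248
P(M+4) = 0.62600^2 = 0.391876
The M+2 peak is largest (0.468248); scaling to 100 gives 29.9 : 100.0 : 83.7.

29.9 : 100.0 : 83.7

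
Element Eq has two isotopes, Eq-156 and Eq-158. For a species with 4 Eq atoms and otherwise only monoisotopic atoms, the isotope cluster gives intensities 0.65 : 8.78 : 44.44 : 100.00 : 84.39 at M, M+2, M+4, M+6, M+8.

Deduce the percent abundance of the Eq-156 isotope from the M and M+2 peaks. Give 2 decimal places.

22.85%

If p is the fraction of Eq that is Eq-156, then I(M+2)/I(M) = [C(4,1)·p^3·(1−p)] / p^4 = 4·(1−p)/p = 8.78/0.65 = 13.5077
(1−p)/p = 13.5077/4 = 3.3769  ⇒  p = 1/(1 + 3.3769) = 0.2285
Eq-156: 22.85%, Eq-158: 77.15%.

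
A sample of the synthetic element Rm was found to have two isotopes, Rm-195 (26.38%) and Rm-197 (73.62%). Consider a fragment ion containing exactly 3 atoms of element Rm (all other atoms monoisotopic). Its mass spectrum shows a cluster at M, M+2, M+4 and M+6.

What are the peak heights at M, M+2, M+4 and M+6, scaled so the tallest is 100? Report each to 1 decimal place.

4.3 : 35.8 : 100.0 : 93.0

Expanding (0.2638 + 0.7362)^3:
P(M) = 0.2638^3 = 0.018358
P(M+2) = 3 × 0.2638^2 × 0.7362^1 = 0.153697
P(M+4) = 3 × 0.2638^1 × 0.7362^2 = 0.428931
P(M+6) = 0.7362^3 = 0.399013
The M+4 peak is largest (0.428931); scaling to 100 gives 4.3 : 35.8 : 100.0 : 93.0.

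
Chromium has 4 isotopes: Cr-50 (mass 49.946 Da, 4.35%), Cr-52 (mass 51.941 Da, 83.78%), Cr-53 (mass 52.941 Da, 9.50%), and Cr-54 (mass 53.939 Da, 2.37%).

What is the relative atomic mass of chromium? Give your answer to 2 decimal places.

Average mass = Σ (abundance × isotope mass) = 0.0435 × 49.946 + 0.8378 × 51.941 + 0.0950 × 52.941 + 0.0237 × 53.939
= 2.1727 + 43.5162 + 5.0294 + 1.2784 = 51.9967 Da

52.00 Da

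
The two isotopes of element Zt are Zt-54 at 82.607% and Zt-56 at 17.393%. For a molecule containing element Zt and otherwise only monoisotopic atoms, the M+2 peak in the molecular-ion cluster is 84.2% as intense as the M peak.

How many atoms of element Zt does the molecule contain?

4

For n independent Zt atoms, I(M+2)/I(M) = n · (abundance Zt-56) / (abundance Zt-54) = n · 0.17393/0.82607.
n = 0.842 × 0.82607/0.17393 = 4.00 ≈ 4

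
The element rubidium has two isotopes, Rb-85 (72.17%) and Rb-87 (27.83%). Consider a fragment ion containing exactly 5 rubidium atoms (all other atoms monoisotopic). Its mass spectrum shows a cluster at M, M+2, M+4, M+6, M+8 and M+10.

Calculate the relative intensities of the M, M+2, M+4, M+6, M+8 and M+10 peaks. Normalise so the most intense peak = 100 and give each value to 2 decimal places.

51.86 : 100.00 : 77.12 : 29.74 : 5.73 : 0.44

The 5 Rb atoms are independent, so intensities follow the terms of (0.7217 + 0.2783)^5.
P(M) = 0.7217^5 = 0.195787
P(M+2) = 5 × 0.7217^4 × 0.2783^1 = 0.377494
P(M+4) = 10 × 0.7217^3 × 0.2783^2 = 0.291136
P(M+6) = 10 × 0.7217^2 × 0.2783^3 = 0.112267
P(M+8) = 5 × 0.7217^1 × 0.2783^4 = 0.021646
P(M+10) = 0.2783^5 = 0.001669
The M+2 peak is largest (0.377494); scaling to 100 gives 51.86 : 100.00 : 77.12 : 29.74 : 5.73 : 0.44.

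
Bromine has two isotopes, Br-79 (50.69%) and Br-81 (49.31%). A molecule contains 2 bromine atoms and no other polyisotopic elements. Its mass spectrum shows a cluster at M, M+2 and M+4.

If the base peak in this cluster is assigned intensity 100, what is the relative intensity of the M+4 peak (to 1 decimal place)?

48.6

(0.5069 + 0.4931)^2 gives M 0.2569, M+2 0.4999, M+4 0.2431; the largest is M+2.
P(M+2) = C(2,1) × 0.5069^1 × 0.4931^1 = 2 × 0.5069 × 0.4931 = 0.499905 (base)
P(M+4) = C(2,2) × 0.5069^0 × 0.4931^2 = 1 × 1.0000 × 0.24314761 = 0.243148
Relative intensity = 0.243148 / 0.499905 × 100 = 48.6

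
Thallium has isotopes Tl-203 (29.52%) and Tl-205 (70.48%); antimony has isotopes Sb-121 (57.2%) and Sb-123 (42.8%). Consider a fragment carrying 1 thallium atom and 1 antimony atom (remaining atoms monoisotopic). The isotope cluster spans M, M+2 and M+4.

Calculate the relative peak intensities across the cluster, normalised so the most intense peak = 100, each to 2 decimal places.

Thallium pattern (n=1): 0.2952 : 0.7048
Antimony pattern (n=1): 0.5720 : 0.4280
Convolve the two distributions (both contribute in 2-u steps):
  M: 0.2952×0.5720 = 0.168854
  M+2: 0.2952×0.4280 + 0.7048×0.5720 = 0.529491
  M+4: 0.7048×0.4280 = 0.301654
Scale to base peak (0.529491) = 100: 31.89 : 100.00 : 56.97

31.89 : 100.00 : 56.97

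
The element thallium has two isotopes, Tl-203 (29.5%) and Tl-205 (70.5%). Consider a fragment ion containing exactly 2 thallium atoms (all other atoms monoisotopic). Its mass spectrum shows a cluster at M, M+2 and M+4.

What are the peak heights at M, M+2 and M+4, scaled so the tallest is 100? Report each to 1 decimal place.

17.5 : 83.7 : 100.0

Each Tl atom is independently Tl-203 (p = 0.295) or Tl-205 (q = 0.705); the cluster is the binomial expansion (p + q)^2.
P(M) = 0.295^2 = 0.087025
P(M+2) = 2 × 0.295^1 × 0.705^1 = 0.415950
P(M+4) = 0.705^2 = 0.497025
The M+4 peak is largest (0.497025); scaling to 100 gives 17.5 : 83.7 : 100.0.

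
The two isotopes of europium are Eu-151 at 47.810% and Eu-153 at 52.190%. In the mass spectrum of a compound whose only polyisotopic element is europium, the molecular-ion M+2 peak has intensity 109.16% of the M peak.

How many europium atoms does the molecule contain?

1

The M+2/M ratio from n Eu atoms is n · q/p = n · 0.52190/0.47810.
n = 1.0916 × 0.47810/0.52190 = 1.00 ≈ 1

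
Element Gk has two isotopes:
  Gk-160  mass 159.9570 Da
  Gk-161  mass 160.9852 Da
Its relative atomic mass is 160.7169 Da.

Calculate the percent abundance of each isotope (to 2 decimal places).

With x = fraction of Gk-160 (so Gk-161 is 1 − x):
159.9570·x + 160.9852·(1 − x) = 160.7169
(159.9570 − 160.9852)·x = 160.7169 − 160.9852
x = -0.2683 / -1.0282 = 0.26094 → 26.09% Gk-160, 73.91% Gk-161.

Gk-160: 26.09%, Gk-161: 73.91%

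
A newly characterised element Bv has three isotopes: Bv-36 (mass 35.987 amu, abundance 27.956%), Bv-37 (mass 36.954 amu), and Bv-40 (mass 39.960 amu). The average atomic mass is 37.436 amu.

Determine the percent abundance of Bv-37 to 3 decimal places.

The remaining 72.044% is split between Bv-37 (fraction x) and Bv-40 (fraction 0.72044 − x).
Substituting: 36.954x + 39.960(0.72044 − x) = 27.37547428
(36.954 − 39.960)x = -1.41330812  ⇒  x = 0.47016, y = 0.25028
Bv-37: 47.016%, Bv-40: 25.028%.

47.016%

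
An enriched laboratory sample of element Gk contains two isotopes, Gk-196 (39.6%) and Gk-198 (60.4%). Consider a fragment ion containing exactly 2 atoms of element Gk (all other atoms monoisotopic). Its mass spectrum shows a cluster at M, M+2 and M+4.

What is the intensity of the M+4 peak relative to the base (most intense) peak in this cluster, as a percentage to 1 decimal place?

Term probabilities: M 0.1568, M+2 0.4784, M+4 0.3648. Base peak = M+2.
P(M+2) = C(2,1) × 0.396^1 × 0.604^1 = 2 × 0.3960 × 0.6040 = 0.478368 (base)
P(M+4) = C(2,2) × 0.396^0 × 0.604^2 = 1 × 1.0000 × 0.364816 = 0.364816
Relative intensity = 0.364816 / 0.478368 × 100 = 76.3

76.3%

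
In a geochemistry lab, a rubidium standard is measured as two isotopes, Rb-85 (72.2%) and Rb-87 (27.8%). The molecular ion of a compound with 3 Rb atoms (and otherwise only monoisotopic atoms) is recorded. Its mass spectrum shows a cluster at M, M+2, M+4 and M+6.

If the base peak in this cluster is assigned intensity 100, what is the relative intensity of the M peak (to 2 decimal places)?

(0.722 + 0.278)^3 gives M 0.3764, M+2 0.4348, M+4 0.1674, M+6 0.0215; the largest is M+2.
P(M+2) = C(3,1) × 0.722^2 × 0.278^1 = 3 × 0.521284 × 0.2780 = 0.434751 (base)
P(M) = C(3,0) × 0.722^3 × 0.278^0 = 1 × 0.37636705 × 1.0000 = 0.376367
Relative intensity = 0.376367 / 0.434751 × 100 = 86.57

86.57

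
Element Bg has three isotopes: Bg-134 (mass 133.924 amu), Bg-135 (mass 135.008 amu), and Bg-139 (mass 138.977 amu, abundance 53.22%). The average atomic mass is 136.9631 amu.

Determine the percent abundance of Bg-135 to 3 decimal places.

Let x and y be the fractions of Bg-134 and Bg-135. Then x + y = 1 − 0.5322 = 0.4678 and 133.924x + 135.008y = 136.9631 − 0.5322×138.977 = 62.9995406.
Substituting: 133.924x + 135.008(0.4678 − x) = 62.9995406
(133.924 − 135.008)x = -0.1572018  ⇒  x = 0.14502, y = 0.32278
Bg-134: 14.502%, Bg-135: 32.278%.

32.278%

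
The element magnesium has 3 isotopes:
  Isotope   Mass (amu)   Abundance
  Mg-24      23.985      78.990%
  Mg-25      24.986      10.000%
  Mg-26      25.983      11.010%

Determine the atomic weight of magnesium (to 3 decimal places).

The abundance-weighted mean is 0.78990 × 23.985 + 0.10000 × 24.986 + 0.11010 × 25.983
= 18.9458 + 2.4986 + 2.8607 = 24.3051 amu

24.305 amu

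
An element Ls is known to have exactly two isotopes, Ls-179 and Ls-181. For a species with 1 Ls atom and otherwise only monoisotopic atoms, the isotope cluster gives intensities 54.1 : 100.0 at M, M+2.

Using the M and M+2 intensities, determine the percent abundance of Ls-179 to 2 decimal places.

35.11%

Let p = fractional abundance of Ls-179. I(M+2)/I(M) = [C(1,1)·p^0·(1−p)] / p^1 = 1·(1−p)/p = 100.0/54.1 = 1.8484
(1−p)/p = 1.8484/1 = 1.8484  ⇒  p = 1/(1 + 1.8484) = 0.3511
Ls-179: 35.11%, Ls-181: 64.89%.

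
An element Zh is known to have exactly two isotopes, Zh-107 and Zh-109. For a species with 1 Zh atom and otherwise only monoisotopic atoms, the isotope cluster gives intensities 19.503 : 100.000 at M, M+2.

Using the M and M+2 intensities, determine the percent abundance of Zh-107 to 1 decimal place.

If p is the fraction of Zh that is Zh-107, then I(M+2)/I(M) = [C(1,1)·p^0·(1−p)] / p^1 = 1·(1−p)/p = 100.000/19.503 = 5.1274
(1−p)/p = 5.1274/1 = 5.1274  ⇒  p = 1/(1 + 5.1274) = 0.1632
Zh-107: 16.3%, Zh-109: 83.7%.

16.3%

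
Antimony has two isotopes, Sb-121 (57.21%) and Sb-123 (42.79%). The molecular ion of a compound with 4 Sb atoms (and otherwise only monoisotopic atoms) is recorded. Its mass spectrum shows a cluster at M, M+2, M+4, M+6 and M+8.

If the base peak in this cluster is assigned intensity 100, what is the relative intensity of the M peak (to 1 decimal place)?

29.8

Term probabilities: M 0.1071, M+2 0.3205, M+4 0.3596, M+6 0.1793, M+8 0.0335. Base peak = M+4.
P(M+4) = C(4,2) × 0.5721^2 × 0.4279^2 = 6 × 0.32729841 × 0.18309841 = 0.359567 (base)
P(M) = C(4,0) × 0.5721^4 × 0.4279^0 = 1 × 0.10712425 × 1.0000 = 0.107124
Relative intensity = 0.107124 / 0.359567 × 100 = 29.8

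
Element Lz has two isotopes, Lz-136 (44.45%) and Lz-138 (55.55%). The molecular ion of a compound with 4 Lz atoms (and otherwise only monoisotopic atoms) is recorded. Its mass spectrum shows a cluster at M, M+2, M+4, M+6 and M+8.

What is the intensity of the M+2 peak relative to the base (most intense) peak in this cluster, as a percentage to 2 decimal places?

53.35%

(0.4445 + 0.5555)^4 gives M 0.0390, M+2 0.1951, M+4 0.3658, M+6 0.3048, M+8 0.0952; the largest is M+4.
P(M+4) = C(4,2) × 0.4445^2 × 0.5555^2 = 6 × 0.19758025 × 0.30858025 = 0.365816 (base)
P(M+2) = C(4,1) × 0.4445^3 × 0.5555^1 = 4 × 0.08782442 × 0.5555 = 0.195146
Relative intensity = 0.195146 / 0.365816 × 100 = 53.35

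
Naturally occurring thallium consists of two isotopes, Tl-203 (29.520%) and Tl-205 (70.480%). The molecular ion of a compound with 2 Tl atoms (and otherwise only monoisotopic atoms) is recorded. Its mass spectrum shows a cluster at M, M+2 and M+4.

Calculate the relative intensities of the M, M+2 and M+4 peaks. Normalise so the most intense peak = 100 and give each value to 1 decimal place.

Each Tl atom is independently Tl-203 (p = 0.29520) or Tl-205 (q = 0.70480); the cluster is the binomial expansion (p + q)^2.
P(M) = 0.29520^2 = 0.087143
P(M+2) = 2 × 0.29520^1 × 0.70480^1 = 0.416114
P(M+4) = 0.70480^2 = 0.496743
The M+4 peak is largest (0.496743); scaling to 100 gives 17.5 : 83.8 : 100.0.

17.5 : 83.8 : 100.0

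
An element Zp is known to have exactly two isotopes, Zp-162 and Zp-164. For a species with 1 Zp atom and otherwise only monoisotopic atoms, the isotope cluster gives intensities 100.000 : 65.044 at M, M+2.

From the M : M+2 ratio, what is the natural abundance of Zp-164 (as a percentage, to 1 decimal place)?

Let p = fractional abundance of Zp-162. I(M+2)/I(M) = [C(1,1)·p^0·(1−p)] / p^1 = 1·(1−p)/p = 65.044/100.000 = 0.6504
(1−p)/p = 0.6504/1 = 0.6504  ⇒  p = 1/(1 + 0.6504) = 0.6059
Zp-162: 60.6%, Zp-164: 39.4%.

39.4%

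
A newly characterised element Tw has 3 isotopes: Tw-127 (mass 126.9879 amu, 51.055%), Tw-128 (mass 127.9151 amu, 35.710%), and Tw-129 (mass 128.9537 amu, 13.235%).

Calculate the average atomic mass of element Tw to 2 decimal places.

127.58 amu

Weight each isotope mass by its fractional abundance: 0.51055 × 126.9879 + 0.35710 × 127.9151 + 0.13235 × 128.9537
= 64.83367 + 45.67848 + 17.06702 = 127.57917 amu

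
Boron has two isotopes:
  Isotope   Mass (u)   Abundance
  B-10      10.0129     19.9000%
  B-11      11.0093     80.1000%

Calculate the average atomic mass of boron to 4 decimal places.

Weight each isotope mass by its fractional abundance: 0.199000 × 10.0129 + 0.801000 × 11.0093
= 1.99257 + 8.81845 = 10.81102 u

10.8110 u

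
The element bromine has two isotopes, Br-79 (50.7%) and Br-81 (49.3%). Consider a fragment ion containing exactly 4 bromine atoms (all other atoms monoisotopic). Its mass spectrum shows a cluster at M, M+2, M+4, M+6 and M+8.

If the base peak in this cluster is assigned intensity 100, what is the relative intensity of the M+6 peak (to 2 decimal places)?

(0.507 + 0.493)^4 gives M 0.0661, M+2 0.2570, M+4 0.3749, M+6 0.2430, M+8 0.0591; the largest is M+4.
P(M+4) = C(4,2) × 0.507^2 × 0.493^2 = 6 × 0.257049 × 0.243049 = 0.374853 (base)
P(M+6) = C(4,3) × 0.507^1 × 0.493^3 = 4 × 0.5070 × 0.11982316 = 0.243001
Relative intensity = 0.243001 / 0.374853 × 100 = 64.83

64.83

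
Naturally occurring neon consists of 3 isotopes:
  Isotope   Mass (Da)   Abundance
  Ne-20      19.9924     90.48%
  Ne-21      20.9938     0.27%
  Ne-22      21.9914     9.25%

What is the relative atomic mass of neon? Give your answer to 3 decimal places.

20.180 Da

The abundance-weighted mean is 0.9048 × 19.9924 + 0.0027 × 20.9938 + 0.0925 × 21.9914
= 18.08912 + 0.05668 + 2.03420 = 20.18000 Da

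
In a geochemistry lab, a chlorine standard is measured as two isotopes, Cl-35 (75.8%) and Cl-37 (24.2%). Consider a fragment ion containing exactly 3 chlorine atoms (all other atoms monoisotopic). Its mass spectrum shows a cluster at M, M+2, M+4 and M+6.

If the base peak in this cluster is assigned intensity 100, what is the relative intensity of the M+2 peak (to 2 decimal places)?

(0.758 + 0.242)^3 gives M 0.4355, M+2 0.4171, M+4 0.1332, M+6 0.0142; the largest is M.
P(M) = C(3,0) × 0.758^3 × 0.242^0 = 1 × 0.43551951 × 1.0000 = 0.435520 (base)
P(M+2) = C(3,1) × 0.758^2 × 0.242^1 = 3 × 0.574564 × 0.2420 = 0.417133
Relative intensity = 0.417133 / 0.435520 × 100 = 95.78

95.78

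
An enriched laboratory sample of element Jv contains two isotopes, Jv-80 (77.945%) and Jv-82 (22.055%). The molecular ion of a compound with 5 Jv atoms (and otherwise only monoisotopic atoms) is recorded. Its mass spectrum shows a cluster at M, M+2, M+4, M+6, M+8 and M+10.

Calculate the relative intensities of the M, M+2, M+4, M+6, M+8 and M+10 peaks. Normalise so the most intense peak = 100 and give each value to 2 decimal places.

70.68 : 100.00 : 56.59 : 16.01 : 2.27 : 0.13

Each Jv atom is independently Jv-80 (p = 0.77945) or Jv-82 (q = 0.22055); the cluster is the binomial expansion (p + q)^5.
P(M) = 0.77945^5 = 0.287701
P(M+2) = 5 × 0.77945^4 × 0.22055^1 = 0.407033
P(M+4) = 10 × 0.77945^3 × 0.22055^2 = 0.230345
P(M+6) = 10 × 0.77945^2 × 0.22055^3 = 0.065178
P(M+8) = 5 × 0.77945^1 × 0.22055^4 = 0.009221
P(M+10) = 0.22055^5 = 0.000522
The M+2 peak is largest (0.407033); scaling to 100 gives 70.68 : 100.00 : 56.59 : 16.01 : 2.27 : 0.13.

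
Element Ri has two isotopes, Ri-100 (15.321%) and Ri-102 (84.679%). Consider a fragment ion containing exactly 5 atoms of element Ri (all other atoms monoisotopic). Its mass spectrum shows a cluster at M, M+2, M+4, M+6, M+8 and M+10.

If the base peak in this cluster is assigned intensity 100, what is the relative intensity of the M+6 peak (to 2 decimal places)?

(0.15321 + 0.84679)^5 gives M 0.0001, M+2 0.0023, M+4 0.0258, M+6 0.1425, M+8 0.3939, M+10 0.4354; the largest is M+10.
P(M+10) = C(5,5) × 0.15321^0 × 0.84679^5 = 1 × 1.0000 × 0.43539015 = 0.435390 (base)
P(M+6) = C(5,3) × 0.15321^2 × 0.84679^3 = 10 × 0.0234733 × 0.60719357 = 0.142528
Relative intensity = 0.142528 / 0.435390 × 100 = 32.74

32.74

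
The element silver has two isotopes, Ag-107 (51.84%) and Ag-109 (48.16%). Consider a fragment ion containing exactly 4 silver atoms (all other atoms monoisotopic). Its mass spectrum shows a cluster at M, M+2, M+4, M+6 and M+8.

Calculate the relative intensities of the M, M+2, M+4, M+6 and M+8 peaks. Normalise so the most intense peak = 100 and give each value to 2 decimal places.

19.31 : 71.76 : 100.00 : 61.93 : 14.38

Each Ag atom is independently Ag-107 (p = 0.5184) or Ag-109 (q = 0.4816); the cluster is the binomial expansion (p + q)^4.
P(M) = 0.5184^4 = 0.072220
P(M+2) = 4 × 0.5184^3 × 0.4816^1 = 0.268375
P(M+4) = 6 × 0.5184^2 × 0.4816^2 = 0.373985
P(M+6) = 4 × 0.5184^1 × 0.4816^3 = 0.231624
P(M+8) = 0.4816^4 = 0.053795
The M+4 peak is largest (0.373985); scaling to 100 gives 19.31 : 71.76 : 100.00 : 61.93 : 14.38.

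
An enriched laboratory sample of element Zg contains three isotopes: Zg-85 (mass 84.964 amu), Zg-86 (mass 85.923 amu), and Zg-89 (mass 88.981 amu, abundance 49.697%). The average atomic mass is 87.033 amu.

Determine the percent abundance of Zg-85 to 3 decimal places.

The remaining 50.303% is split between Zg-85 (fraction x) and Zg-86 (fraction 0.50303 − x).
Substituting: 84.964x + 85.923(0.50303 − x) = 42.81211243
(84.964 − 85.923)x = -0.40973426  ⇒  x = 0.42725, y = 0.07578
Zg-85: 42.725%, Zg-86: 7.578%.

42.725%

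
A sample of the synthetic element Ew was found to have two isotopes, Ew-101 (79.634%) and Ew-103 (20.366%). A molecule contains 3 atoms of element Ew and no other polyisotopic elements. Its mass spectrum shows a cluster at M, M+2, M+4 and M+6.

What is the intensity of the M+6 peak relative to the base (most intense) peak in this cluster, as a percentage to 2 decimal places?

1.67%

(0.79634 + 0.20366)^3 gives M 0.5050, M+2 0.3875, M+4 0.0991, M+6 0.0084; the largest is M.
P(M) = C(3,0) × 0.79634^3 × 0.20366^0 = 1 × 0.5050049 × 1.0000 = 0.505005 (base)
P(M+6) = C(3,3) × 0.79634^0 × 0.20366^3 = 1 × 1.0000 × 0.00844729 = 0.008447
Relative intensity = 0.008447 / 0.505005 × 100 = 1.67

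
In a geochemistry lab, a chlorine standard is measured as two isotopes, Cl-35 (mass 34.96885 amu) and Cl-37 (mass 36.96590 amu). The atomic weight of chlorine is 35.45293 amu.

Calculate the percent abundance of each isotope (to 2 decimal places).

Cl-35: 75.76%, Cl-37: 24.24%

With x = fraction of Cl-35 (so Cl-37 is 1 − x):
34.96885·x + 36.96590·(1 − x) = 35.45293
(34.96885 − 36.96590)·x = 35.45293 − 36.96590
x = -1.51297 / -1.99705 = 0.75760 → 75.76% Cl-35, 24.24% Cl-37.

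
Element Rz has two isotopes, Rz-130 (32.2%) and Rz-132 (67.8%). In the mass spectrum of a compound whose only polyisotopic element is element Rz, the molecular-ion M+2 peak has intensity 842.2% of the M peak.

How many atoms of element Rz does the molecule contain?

4

The M+2/M ratio from n Rz atoms is n · q/p = n · 0.678/0.322.
n = 8.422 × 0.322/0.678 = 4.00 ≈ 4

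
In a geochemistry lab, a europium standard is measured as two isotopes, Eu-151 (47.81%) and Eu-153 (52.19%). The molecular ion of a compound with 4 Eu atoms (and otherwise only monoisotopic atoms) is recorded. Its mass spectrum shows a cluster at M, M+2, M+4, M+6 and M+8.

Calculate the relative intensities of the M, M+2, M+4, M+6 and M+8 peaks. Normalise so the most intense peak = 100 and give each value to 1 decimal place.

14.0 : 61.1 : 100.0 : 72.8 : 19.9

The 4 Eu atoms are independent, so intensities follow the terms of (0.4781 + 0.5219)^4.
P(M) = 0.4781^4 = 0.052249
P(M+2) = 4 × 0.4781^3 × 0.5219^1 = 0.228141
P(M+4) = 6 × 0.4781^2 × 0.5219^2 = 0.373563
P(M+6) = 4 × 0.4781^1 × 0.5219^3 = 0.271857
P(M+8) = 0.5219^4 = 0.074191
The M+4 peak is largest (0.373563); scaling to 100 gives 14.0 : 61.1 : 100.0 : 72.8 : 19.9.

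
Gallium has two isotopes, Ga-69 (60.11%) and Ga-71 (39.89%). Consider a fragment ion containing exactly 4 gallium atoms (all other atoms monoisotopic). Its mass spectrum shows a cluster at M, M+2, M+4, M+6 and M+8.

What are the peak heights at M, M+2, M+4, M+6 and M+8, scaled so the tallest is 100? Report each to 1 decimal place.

37.7 : 100.0 : 99.5 : 44.0 : 7.3

The 4 Ga atoms are independent, so intensities follow the terms of (0.6011 + 0.3989)^4.
P(M) = 0.6011^4 = 0.130553
P(M+2) = 4 × 0.6011^3 × 0.3989^1 = 0.346549
P(M+4) = 6 × 0.6011^2 × 0.3989^2 = 0.344963
P(M+6) = 4 × 0.6011^1 × 0.3989^3 = 0.152616
P(M+8) = 0.3989^4 = 0.025320
The M+2 peak is largest (0.346549); scaling to 100 gives 37.7 : 100.0 : 99.5 : 44.0 : 7.3.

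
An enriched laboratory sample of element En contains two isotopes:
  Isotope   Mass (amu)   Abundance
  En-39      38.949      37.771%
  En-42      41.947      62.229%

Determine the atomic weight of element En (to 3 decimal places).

The abundance-weighted mean is 0.37771 × 38.949 + 0.62229 × 41.947
= 14.7114 + 26.1032 = 40.8146 amu

40.815 amu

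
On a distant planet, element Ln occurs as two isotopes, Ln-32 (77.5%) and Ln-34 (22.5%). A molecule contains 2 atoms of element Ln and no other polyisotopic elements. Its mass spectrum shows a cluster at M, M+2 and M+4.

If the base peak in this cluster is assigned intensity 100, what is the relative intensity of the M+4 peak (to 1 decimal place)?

8.4

Binomial terms of (0.775 + 0.225)^2: M 0.6006, M+2 0.3487, M+4 0.0506 → M is the base peak.
P(M) = C(2,0) × 0.775^2 × 0.225^0 = 1 × 0.600625 × 1.0000 = 0.600625 (base)
P(M+4) = C(2,2) × 0.775^0 × 0.225^2 = 1 × 1.0000 × 0.050625 = 0.050625
Relative intensity = 0.050625 / 0.600625 × 100 = 8.4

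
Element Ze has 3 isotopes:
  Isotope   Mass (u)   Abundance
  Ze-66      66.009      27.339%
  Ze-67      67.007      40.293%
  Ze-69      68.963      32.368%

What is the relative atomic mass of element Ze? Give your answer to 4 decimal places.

67.3673 u

Average mass = Σ (abundance × isotope mass) = 0.27339 × 66.009 + 0.40293 × 67.007 + 0.32368 × 68.963
= 18.04620 + 26.99913 + 22.32194 = 67.36727 u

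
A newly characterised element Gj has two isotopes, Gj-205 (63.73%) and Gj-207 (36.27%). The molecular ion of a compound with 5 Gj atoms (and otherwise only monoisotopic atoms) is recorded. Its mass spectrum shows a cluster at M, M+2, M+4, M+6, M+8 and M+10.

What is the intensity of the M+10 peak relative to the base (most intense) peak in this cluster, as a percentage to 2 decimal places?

(0.6373 + 0.3627)^5 gives M 0.1051, M+2 0.2992, M+4 0.3405, M+6 0.1938, M+8 0.0551, M+10 0.0063; the largest is M+4.
P(M+4) = C(5,2) × 0.6373^3 × 0.3627^2 = 10 × 0.25884022 × 0.13155129 = 0.340508 (base)
P(M+10) = C(5,5) × 0.6373^0 × 0.3627^5 = 1 × 1.0000 × 0.00627679 = 0.006277
Relative intensity = 0.006277 / 0.340508 × 100 = 1.84

1.84%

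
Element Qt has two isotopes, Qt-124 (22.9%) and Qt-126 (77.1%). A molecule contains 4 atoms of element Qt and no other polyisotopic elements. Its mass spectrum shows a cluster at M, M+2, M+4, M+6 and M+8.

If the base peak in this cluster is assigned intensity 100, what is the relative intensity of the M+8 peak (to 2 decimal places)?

84.17

Term probabilities: M 0.0028, M+2 0.0370, M+4 0.1870, M+6 0.4198, M+8 0.3534. Base peak = M+6.
P(M+6) = C(4,3) × 0.229^1 × 0.771^3 = 4 × 0.2290 × 0.45831401 = 0.419816 (base)
P(M+8) = C(4,4) × 0.229^0 × 0.771^4 = 1 × 1.0000 × 0.3533601 = 0.353360
Relative intensity = 0.353360 / 0.419816 × 100 = 84.17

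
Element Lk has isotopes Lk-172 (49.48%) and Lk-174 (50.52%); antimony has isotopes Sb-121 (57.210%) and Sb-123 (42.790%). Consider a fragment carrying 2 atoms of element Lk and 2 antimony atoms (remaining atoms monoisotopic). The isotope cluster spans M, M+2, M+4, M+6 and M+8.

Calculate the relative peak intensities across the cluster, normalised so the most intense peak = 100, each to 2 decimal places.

21.48 : 75.98 : 100.00 : 58.02 : 12.52

Element Lk pattern (n=2): 0.24482704 : 0.49994592 : 0.25522704
Antimony pattern (n=2): 0.32729841 : 0.48960318 : 0.18309841
Convolve the two distributions (both contribute in 2-u steps):
  M: 0.24482704×0.32729841 = 0.080132
  M+2: 0.24482704×0.48960318 + 0.49994592×0.32729841 = 0.283500
  M+4: 0.24482704×0.18309841 + 0.49994592×0.48960318 + 0.25522704×0.32729841 = 0.373138
  M+6: 0.49994592×0.18309841 + 0.25522704×0.48960318 = 0.216499
  M+8: 0.25522704×0.18309841 = 0.046732
Scale to base peak (0.373138) = 100: 21.48 : 75.98 : 100.00 : 58.02 : 12.52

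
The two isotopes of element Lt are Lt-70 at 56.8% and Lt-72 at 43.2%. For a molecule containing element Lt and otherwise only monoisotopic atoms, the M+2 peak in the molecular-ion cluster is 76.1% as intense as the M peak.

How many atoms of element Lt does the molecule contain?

1

For n independent Lt atoms, I(M+2)/I(M) = n · (abundance Lt-72) / (abundance Lt-70) = n · 0.432/0.568.
n = 0.761 × 0.568/0.432 = 1.00 ≈ 1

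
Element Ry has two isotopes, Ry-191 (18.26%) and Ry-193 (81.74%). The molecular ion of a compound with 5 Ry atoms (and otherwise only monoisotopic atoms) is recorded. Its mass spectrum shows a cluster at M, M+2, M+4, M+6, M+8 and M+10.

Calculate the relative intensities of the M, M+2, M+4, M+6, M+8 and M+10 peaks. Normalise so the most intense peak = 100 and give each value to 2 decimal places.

0.05 : 1.11 : 9.98 : 44.68 : 100.00 : 89.53

The 5 Ry atoms are independent, so intensities follow the terms of (0.1826 + 0.8174)^5.
P(M) = 0.1826^5 = 0.000203
P(M+2) = 5 × 0.1826^4 × 0.8174^1 = 0.004544
P(M+4) = 10 × 0.1826^3 × 0.8174^2 = 0.040679
P(M+6) = 10 × 0.1826^2 × 0.8174^3 = 0.182098
P(M+8) = 5 × 0.1826^1 × 0.8174^4 = 0.407577
P(M+10) = 0.8174^5 = 0.364899
The M+8 peak is largest (0.407577); scaling to 100 gives 0.05 : 1.11 : 9.98 : 44.68 : 100.00 : 89.53.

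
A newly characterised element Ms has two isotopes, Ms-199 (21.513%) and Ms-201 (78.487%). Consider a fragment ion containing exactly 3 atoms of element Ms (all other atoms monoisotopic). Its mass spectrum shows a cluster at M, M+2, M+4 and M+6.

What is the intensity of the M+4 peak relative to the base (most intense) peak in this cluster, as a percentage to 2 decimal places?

Binomial terms of (0.21513 + 0.78487)^3: M 0.0100, M+2 0.1090, M+4 0.3976, M+6 0.4835 → M+6 is the base peak.
P(M+6) = C(3,3) × 0.21513^0 × 0.78487^3 = 1 × 1.0000 × 0.48349634 = 0.483496 (base)
P(M+4) = C(3,2) × 0.21513^1 × 0.78487^2 = 3 × 0.21513 × 0.61602092 = 0.397574
Relative intensity = 0.397574 / 0.483496 × 100 = 82.23

82.23%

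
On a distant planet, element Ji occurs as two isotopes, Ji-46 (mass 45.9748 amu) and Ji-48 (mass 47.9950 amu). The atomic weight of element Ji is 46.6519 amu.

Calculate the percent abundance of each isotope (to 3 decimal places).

With x = fraction of Ji-46 (so Ji-48 is 1 − x):
45.9748·x + 47.9950·(1 − x) = 46.6519
(45.9748 − 47.9950)·x = 46.6519 − 47.9950
x = -1.3431 / -2.0202 = 0.66484 → 66.484% Ji-46, 33.516% Ji-48.

Ji-46: 66.484%, Ji-48: 33.516%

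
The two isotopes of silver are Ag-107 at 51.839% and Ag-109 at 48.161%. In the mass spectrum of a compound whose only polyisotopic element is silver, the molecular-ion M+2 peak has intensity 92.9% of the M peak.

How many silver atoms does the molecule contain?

The M+2/M ratio from n Ag atoms is n · q/p = n · 0.48161/0.51839.
n = 0.929 × 0.51839/0.48161 = 1.00 ≈ 1

1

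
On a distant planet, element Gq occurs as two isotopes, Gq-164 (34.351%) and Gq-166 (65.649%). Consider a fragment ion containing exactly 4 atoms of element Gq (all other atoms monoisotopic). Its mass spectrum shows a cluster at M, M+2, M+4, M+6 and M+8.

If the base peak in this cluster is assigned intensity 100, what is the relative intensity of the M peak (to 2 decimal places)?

3.58

(0.34351 + 0.65649)^4 gives M 0.0139, M+2 0.1064, M+4 0.3051, M+6 0.3888, M+8 0.1857; the largest is M+6.
P(M+6) = C(4,3) × 0.34351^1 × 0.65649^3 = 4 × 0.34351 × 0.28293348 = 0.388762 (base)
P(M) = C(4,0) × 0.34351^4 × 0.65649^0 = 1 × 0.01392379 × 1.0000 = 0.013924
Relative intensity = 0.013924 / 0.388762 × 100 = 3.58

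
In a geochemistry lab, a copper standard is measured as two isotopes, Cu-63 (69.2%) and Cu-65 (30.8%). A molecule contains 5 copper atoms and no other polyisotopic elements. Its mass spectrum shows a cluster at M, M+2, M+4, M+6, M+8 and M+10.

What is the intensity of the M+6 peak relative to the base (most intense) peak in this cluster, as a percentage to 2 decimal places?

39.62%

(0.692 + 0.308)^5 gives M 0.1587, M+2 0.3531, M+4 0.3144, M+6 0.1399, M+8 0.0311, M+10 0.0028; the largest is M+2.
P(M+2) = C(5,1) × 0.692^4 × 0.308^1 = 5 × 0.22931073 × 0.3080 = 0.353139 (base)
P(M+6) = C(5,3) × 0.692^2 × 0.308^3 = 10 × 0.478864 × 0.02921811 = 0.139915
Relative intensity = 0.139915 / 0.353139 × 100 = 39.62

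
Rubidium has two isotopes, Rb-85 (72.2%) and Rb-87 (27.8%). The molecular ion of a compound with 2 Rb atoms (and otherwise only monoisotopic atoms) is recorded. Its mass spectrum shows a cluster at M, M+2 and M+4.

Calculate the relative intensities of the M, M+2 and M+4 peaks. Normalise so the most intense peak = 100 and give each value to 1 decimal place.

100.0 : 77.0 : 14.8

The 2 Rb atoms are independent, so intensities follow the terms of (0.722 + 0.278)^2.
P(M) = 0.722^2 = 0.521284
P(M+2) = 2 × 0.722^1 × 0.278^1 = 0.401432
P(M+4) = 0.278^2 = 0.077284
The M peak is largest (0.521284); scaling to 100 gives 100.0 : 77.0 : 14.8.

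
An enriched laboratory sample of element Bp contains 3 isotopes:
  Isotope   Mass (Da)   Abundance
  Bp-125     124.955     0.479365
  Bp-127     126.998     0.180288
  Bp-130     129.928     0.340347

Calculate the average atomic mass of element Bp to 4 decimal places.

127.0159 Da

Average mass = Σ (abundance × isotope mass) = 0.479365 × 124.955 + 0.180288 × 126.998 + 0.340347 × 129.928
= 59.89905 + 22.89622 + 44.22061 = 127.01588 Da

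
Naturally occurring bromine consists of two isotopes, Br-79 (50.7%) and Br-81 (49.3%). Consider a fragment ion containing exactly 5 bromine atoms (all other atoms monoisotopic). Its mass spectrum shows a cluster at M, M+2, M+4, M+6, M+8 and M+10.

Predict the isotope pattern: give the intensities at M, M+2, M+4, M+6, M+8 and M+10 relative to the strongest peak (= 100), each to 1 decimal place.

Expanding (0.507 + 0.493)^5:
P(M) = 0.507^5 = 0.033500
P(M+2) = 5 × 0.507^4 × 0.493^1 = 0.162873
P(M+4) = 10 × 0.507^3 × 0.493^2 = 0.316751
P(M+6) = 10 × 0.507^2 × 0.493^3 = 0.308004
P(M+8) = 5 × 0.507^1 × 0.493^4 = 0.149750
P(M+10) = 0.493^5 = 0.029123
The M+4 peak is largest (0.316751); scaling to 100 gives 10.6 : 51.4 : 100.0 : 97.2 : 47.3 : 9.2.

10.6 : 51.4 : 100.0 : 97.2 : 47.3 : 9.2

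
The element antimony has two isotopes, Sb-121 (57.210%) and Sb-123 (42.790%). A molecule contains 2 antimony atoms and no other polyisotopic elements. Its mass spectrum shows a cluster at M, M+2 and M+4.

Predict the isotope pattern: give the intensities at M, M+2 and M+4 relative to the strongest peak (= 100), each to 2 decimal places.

66.85 : 100.00 : 37.40

The 2 Sb atoms are independent, so intensities follow the terms of (0.57210 + 0.42790)^2.
P(M) = 0.57210^2 = 0.327298
P(M+2) = 2 × 0.57210^1 × 0.42790^1 = 0.489603
P(M+4) = 0.42790^2 = 0.183098
The M+2 peak is largest (0.489603); scaling to 100 gives 66.85 : 100.00 : 37.40.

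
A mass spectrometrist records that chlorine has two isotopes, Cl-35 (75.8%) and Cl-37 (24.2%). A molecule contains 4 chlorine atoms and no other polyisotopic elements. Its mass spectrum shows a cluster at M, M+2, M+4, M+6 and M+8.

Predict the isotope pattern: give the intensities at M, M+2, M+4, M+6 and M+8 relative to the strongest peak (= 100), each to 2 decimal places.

78.31 : 100.00 : 47.89 : 10.19 : 0.81

Expanding (0.758 + 0.242)^4:
P(M) = 0.758^4 = 0.330124
P(M+2) = 4 × 0.758^3 × 0.242^1 = 0.421583
P(M+4) = 6 × 0.758^2 × 0.242^2 = 0.201893
P(M+6) = 4 × 0.758^1 × 0.242^3 = 0.042971
P(M+8) = 0.242^4 = 0.003430
The M+2 peak is largest (0.421583); scaling to 100 gives 78.31 : 100.00 : 47.89 : 10.19 : 0.81.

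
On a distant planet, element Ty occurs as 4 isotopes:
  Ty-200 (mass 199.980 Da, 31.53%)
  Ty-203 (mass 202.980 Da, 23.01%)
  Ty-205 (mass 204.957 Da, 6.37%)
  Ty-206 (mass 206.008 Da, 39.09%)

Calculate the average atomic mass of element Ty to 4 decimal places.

Weight each isotope mass by its fractional abundance: 0.3153 × 199.980 + 0.2301 × 202.980 + 0.0637 × 204.957 + 0.3909 × 206.008
= 63.05369 + 46.70570 + 13.05576 + 80.52853 = 203.34368 Da

203.3437 Da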